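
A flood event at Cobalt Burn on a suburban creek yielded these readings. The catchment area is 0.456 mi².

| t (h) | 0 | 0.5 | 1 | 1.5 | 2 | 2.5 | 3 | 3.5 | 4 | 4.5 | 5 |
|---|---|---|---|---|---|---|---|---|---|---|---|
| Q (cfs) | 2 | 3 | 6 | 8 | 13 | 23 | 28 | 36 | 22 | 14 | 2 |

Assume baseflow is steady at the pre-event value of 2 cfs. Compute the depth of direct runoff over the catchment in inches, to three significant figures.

Direct runoff: 0.0, 1.0, 4.0, 6.0, 11.0, 21.0, 26.0, 34.0, 20.0, 12.0, 0.0 cfs; ΣQ_DR = 135.0 cfs.
V = ΣQ_DR · Δt = 135.0 × 1800 s = 2.430 × 10^5 ft³.
Over A = 0.456 mi², depth = V / A = 0.229 in.

d ≈ 0.229 in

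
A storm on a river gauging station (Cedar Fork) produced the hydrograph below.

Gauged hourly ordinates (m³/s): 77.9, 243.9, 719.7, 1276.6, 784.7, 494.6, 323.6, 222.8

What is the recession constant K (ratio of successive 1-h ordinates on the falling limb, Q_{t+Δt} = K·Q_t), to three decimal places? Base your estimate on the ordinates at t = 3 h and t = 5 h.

K ≈ 0.622

Using the recession-limb readings at t = 3 h and t = 5 h: Q falls from 1276.6 to 494.6 m³/s over 2 intervals.
K = (Q₂/Q₁)^(1/2) = (494.6/1276.6)^(1/2) = 0.622.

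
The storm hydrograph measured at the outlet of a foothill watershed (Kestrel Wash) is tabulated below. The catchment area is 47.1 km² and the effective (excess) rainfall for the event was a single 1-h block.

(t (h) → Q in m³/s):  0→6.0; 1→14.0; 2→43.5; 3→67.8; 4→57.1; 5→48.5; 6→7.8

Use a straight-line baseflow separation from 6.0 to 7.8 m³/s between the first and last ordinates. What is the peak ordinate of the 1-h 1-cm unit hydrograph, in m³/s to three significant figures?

U_p ≈ 40.6 m³/s

Direct runoff: 0.00, 7.70, 36.90, 60.90, 49.90, 41.00, 0.00 m³/s; ΣQ_DR = 196.4 m³/s, peak = 60.90 m³/s.
Runoff depth d = ΣQ_DR·Δt / A = 196.4 × 3600 / (47.1 km²) = 15.01 mm.
The 1-cm UH is the DRH scaled by (10 mm)/d, so U_p = 60.90 × 10/15.01 = 40.6 m³/s.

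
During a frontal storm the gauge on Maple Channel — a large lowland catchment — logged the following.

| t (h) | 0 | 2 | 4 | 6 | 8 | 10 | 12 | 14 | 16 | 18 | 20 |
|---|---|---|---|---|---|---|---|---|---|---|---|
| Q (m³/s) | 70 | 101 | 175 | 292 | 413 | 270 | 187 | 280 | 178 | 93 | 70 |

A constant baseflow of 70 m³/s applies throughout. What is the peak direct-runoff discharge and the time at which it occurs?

Subtracting baseflow gives direct-runoff ordinates: 0.0, 31.0, 105.0, 222.0, 343.0, 200.0, 117.0, 210.0, 108.0, 23.0, 0.0 m³/s.
The maximum is 343.0 m³/s, occurring at the reading for t = 8 h.

Q_p = 343.0 m³/s at t = 8 h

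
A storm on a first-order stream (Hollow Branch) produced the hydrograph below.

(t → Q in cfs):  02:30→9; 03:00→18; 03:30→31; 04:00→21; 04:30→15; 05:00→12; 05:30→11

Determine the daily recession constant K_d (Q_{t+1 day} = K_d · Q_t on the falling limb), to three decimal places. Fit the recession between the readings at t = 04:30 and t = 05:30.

K_d ≈ 0.001

Between t = 04:30 and t = 05:30 the flow falls from 15 to 11 cfs over 2×0.5 h = 1 h.
Per-interval ratio K = (11/15)^(1/2) = 0.8563; K_d = K^(24/0.5) = 0.001.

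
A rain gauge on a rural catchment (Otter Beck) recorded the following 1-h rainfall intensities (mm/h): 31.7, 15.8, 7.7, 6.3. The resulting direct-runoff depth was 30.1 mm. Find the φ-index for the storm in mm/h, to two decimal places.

Only the 2 blocks with intensity above φ contribute runoff: 31.7, 15.8 mm/h.
Σ(I−φ)·Δt = d  ⇒  (31.7+15.8 − 2φ)·1 = 30.1
φ = (47.50 − 30.1/1) / 2 = 8.70 mm/h.

φ ≈ 8.70 mm/h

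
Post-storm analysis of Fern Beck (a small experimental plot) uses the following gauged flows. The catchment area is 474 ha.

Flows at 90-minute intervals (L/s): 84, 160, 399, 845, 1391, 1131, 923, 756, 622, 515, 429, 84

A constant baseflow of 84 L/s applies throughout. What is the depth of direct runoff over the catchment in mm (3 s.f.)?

d ≈ 7.21 mm

Direct runoff: 0.0, 76.0, 315.0, 761.0, 1307.0, 1047.0, 839.0, 672.0, 538.0, 431.0, 345.0, 0.0 L/s; ΣQ_DR = 6331 L/s.
V = ΣQ_DR · Δt = 6331 × 5400 s = 3.419 × 10^7 L.
Over A = 474 ha, depth = V / A = 7.21 mm.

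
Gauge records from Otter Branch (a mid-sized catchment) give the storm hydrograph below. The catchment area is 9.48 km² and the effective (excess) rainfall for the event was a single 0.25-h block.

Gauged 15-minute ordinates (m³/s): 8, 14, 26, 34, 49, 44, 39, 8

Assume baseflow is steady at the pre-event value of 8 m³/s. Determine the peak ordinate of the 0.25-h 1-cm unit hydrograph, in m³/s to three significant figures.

Direct runoff: 0.0, 6.0, 18.0, 26.0, 41.0, 36.0, 31.0, 0.0 m³/s; ΣQ_DR = 158.0 m³/s, peak = 41.0 m³/s.
Runoff depth d = ΣQ_DR·Δt / A = 158.0 × 900 / (9.48 km²) = 15.00 mm.
The 1-cm UH is the DRH scaled by (10 mm)/d, so U_p = 41.0 × 10/15.00 = 27.3 m³/s.

U_p ≈ 27.3 m³/s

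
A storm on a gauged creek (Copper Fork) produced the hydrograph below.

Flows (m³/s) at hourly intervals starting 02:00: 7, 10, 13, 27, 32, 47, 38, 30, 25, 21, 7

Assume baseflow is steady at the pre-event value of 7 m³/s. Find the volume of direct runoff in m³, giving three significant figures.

V ≈ 6.48 × 10^5 m³

Direct-runoff ordinates (Q − Q_b): 0.0, 3.0, 6.0, 20.0, 25.0, 40.0, 31.0, 23.0, 18.0, 14.0, 0.0 m³/s.
ΣQ_DR = 180.0 m³/s.
With Δt = 1 h = 3600 s, V = ΣQ_DR · Δt = 180.0 × 3600 = 6.48 × 10^5 m³.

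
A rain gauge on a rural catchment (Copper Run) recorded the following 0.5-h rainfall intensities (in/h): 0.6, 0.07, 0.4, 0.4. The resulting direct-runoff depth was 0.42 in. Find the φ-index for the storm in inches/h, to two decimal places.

φ ≈ 0.19 in/h

Only the 3 blocks with intensity above φ contribute runoff: 0.6, 0.4, 0.4 in/h.
Σ(I−φ)·Δt = d  ⇒  (0.6+0.4+0.4 − 3φ)·0.5 = 0.42
φ = (1.400 − 0.42/0.5) / 3 = 0.19 in/h.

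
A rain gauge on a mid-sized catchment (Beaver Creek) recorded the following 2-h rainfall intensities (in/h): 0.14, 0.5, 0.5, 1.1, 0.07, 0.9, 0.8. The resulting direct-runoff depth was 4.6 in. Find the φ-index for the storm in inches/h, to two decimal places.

Only the 5 blocks with intensity above φ contribute runoff: 0.5, 0.5, 1.1, 0.9, 0.8 in/h.
Σ(I−φ)·Δt = d  ⇒  (0.5+0.5+1.1+0.9+0.8 − 5φ)·2 = 4.6
φ = (3.800 − 4.6/2) / 5 = 0.30 in/h.

φ ≈ 0.30 in/h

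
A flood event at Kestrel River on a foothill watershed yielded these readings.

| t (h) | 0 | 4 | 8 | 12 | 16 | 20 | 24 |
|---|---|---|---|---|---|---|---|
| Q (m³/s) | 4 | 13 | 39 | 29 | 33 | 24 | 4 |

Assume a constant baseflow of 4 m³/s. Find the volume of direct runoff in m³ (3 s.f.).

Direct-runoff ordinates (Q − Q_b): 0.0, 9.0, 35.0, 25.0, 29.0, 20.0, 0.0 m³/s.
ΣQ_DR = 118.0 m³/s.
With Δt = 4 h = 14400 s, V = ΣQ_DR · Δt = 118.0 × 14400 = 1.70 × 10^6 m³.

V ≈ 1.70 × 10^6 m³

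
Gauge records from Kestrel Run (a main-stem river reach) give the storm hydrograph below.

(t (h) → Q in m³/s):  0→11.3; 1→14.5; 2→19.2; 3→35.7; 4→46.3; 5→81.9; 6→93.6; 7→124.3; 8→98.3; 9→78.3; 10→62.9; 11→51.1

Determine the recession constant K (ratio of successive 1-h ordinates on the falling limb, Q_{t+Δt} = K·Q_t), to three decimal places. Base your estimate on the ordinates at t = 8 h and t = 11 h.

K ≈ 0.804

Using the recession-limb readings at t = 8 h and t = 11 h: Q falls from 98.3 to 51.1 m³/s over 3 intervals.
K = (Q₂/Q₁)^(1/3) = (51.1/98.3)^(1/3) = 0.804.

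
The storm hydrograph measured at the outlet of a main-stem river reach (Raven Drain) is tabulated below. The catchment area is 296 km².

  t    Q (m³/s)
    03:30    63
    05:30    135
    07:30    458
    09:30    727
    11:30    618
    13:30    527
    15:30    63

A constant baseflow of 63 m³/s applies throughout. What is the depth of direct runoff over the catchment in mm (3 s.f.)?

Direct runoff: 0.0, 72.0, 395.0, 664.0, 555.0, 464.0, 0.0 m³/s; ΣQ_DR = 2150 m³/s.
V = ΣQ_DR · Δt = 2150 × 7200 s = 1.548 × 10^7 m³.
Over A = 296 km², depth = V / A = 52.3 mm.

d ≈ 52.3 mm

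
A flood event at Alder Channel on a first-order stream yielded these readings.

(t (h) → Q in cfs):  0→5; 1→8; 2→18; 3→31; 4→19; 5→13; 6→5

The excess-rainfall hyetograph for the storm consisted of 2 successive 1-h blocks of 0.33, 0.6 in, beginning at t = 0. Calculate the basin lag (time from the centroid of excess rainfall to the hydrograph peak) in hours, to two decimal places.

t_L ≈ 1.85 h

Centroid of excess rainfall: t_c = Σ P_i·t̄_i / ΣP_i = 1.1452 h (block centres at 0.5, 1.5 h).
Hydrograph peak occurs at t = 3 h, so basin lag t_L = 3 − 1.1452 = 1.85 h.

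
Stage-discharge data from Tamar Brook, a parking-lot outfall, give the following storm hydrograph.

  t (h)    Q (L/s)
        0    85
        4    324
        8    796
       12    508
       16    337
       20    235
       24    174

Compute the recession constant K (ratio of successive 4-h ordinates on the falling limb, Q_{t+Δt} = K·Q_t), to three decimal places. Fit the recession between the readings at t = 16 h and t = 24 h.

Using the recession-limb readings at t = 16 h and t = 24 h: Q falls from 337 to 174 L/s over 2 intervals.
K = (Q₂/Q₁)^(1/2) = (174/337)^(1/2) = 0.719.

K ≈ 0.719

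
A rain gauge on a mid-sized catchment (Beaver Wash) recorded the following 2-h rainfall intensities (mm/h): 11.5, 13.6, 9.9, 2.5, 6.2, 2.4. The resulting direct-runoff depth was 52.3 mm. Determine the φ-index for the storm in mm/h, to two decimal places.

φ ≈ 3.76 mm/h

Only the 4 blocks with intensity above φ contribute runoff: 11.5, 13.6, 9.9, 6.2 mm/h.
Σ(I−φ)·Δt = d  ⇒  (11.5+13.6+9.9+6.2 − 4φ)·2 = 52.3
φ = (41.20 − 52.3/2) / 4 = 3.76 mm/h.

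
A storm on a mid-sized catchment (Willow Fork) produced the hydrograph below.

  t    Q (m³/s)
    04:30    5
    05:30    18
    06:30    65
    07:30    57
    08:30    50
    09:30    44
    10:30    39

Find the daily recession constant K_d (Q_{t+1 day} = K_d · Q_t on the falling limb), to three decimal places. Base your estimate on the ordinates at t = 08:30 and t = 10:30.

Between t = 08:30 and t = 10:30 the flow falls from 50 to 39 m³/s over 2×1 h = 2 h.
Per-interval ratio K = (39/50)^(1/2) = 0.8832; K_d = K^(24/1) = 0.051.

K_d ≈ 0.051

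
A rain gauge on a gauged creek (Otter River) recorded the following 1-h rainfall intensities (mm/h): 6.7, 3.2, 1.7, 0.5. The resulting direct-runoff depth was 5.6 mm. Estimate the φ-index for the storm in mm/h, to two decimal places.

Only the 2 blocks with intensity above φ contribute runoff: 6.7, 3.2 mm/h.
Σ(I−φ)·Δt = d  ⇒  (6.7+3.2 − 2φ)·1 = 5.6
φ = (9.900 − 5.6/1) / 2 = 2.15 mm/h.

φ ≈ 2.15 mm/h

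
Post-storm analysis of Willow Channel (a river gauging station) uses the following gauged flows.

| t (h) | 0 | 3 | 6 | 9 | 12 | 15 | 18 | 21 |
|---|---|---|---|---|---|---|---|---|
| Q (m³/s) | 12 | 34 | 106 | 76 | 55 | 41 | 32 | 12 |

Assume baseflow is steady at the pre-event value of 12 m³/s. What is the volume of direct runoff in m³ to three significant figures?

V ≈ 2.94 × 10^6 m³

Direct-runoff ordinates (Q − Q_b): 0.0, 22.0, 94.0, 64.0, 43.0, 29.0, 20.0, 0.0 m³/s.
ΣQ_DR = 272.0 m³/s.
With Δt = 3 h = 10800 s, V = ΣQ_DR · Δt = 272.0 × 10800 = 2.94 × 10^6 m³.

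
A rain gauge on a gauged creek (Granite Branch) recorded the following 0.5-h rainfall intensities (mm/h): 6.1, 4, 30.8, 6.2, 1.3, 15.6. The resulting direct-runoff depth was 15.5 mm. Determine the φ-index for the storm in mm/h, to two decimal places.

Only the 2 blocks with intensity above φ contribute runoff: 30.8, 15.6 mm/h.
Σ(I−φ)·Δt = d  ⇒  (30.8+15.6 − 2φ)·0.5 = 15.5
φ = (46.40 − 15.5/0.5) / 2 = 7.70 mm/h.

φ ≈ 7.70 mm/h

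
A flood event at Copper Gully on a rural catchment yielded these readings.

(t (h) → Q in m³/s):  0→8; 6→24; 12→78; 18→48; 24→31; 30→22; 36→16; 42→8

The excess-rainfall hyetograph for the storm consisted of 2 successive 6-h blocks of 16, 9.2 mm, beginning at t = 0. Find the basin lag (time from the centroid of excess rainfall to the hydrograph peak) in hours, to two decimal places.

Centroid of excess rainfall: t_c = Σ P_i·t̄_i / ΣP_i = 5.1905 h (block centres at 3, 9 h).
Hydrograph peak occurs at t = 12 h, so basin lag t_L = 12 − 5.1905 = 6.81 h.

t_L ≈ 6.81 h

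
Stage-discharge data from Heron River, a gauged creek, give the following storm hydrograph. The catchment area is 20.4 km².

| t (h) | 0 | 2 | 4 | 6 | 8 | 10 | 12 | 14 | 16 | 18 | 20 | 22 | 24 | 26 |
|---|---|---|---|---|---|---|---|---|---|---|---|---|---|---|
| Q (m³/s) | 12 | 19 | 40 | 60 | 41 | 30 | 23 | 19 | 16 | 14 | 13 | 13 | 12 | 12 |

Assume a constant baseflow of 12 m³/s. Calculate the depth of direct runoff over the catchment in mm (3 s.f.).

Direct runoff: 0.0, 7.0, 28.0, 48.0, 29.0, 18.0, 11.0, 7.0, 4.0, 2.0, 1.0, 1.0, 0.0, 0.0 m³/s; ΣQ_DR = 156.0 m³/s.
V = ΣQ_DR · Δt = 156.0 × 7200 s = 1.123 × 10^6 m³.
Over A = 20.4 km², depth = V / A = 55.1 mm.

d ≈ 55.1 mm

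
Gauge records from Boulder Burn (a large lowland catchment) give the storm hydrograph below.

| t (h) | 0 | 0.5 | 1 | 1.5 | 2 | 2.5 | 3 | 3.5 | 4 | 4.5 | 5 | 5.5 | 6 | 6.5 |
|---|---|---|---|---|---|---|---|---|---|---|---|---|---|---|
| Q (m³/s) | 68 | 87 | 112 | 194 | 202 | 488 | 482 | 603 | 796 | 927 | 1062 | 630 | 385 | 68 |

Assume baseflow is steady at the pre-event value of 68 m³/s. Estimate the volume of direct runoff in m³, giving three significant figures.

V ≈ 9.27 × 10^6 m³

Direct-runoff ordinates (Q − Q_b): 0.0, 19.0, 44.0, 126.0, 134.0, 420.0, 414.0, 535.0, 728.0, 859.0, 994.0, 562.0, 317.0, 0.0 m³/s.
ΣQ_DR = 5152 m³/s.
With Δt = 0.5 h = 1800 s, V = ΣQ_DR · Δt = 5152 × 1800 = 9.27 × 10^6 m³.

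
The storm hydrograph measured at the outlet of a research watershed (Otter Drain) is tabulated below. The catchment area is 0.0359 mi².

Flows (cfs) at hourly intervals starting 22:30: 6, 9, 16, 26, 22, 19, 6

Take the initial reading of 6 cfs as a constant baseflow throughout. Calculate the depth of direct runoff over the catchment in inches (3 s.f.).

Direct runoff: 0.0, 3.0, 10.0, 20.0, 16.0, 13.0, 0.0 cfs; ΣQ_DR = 62.00 cfs.
V = ΣQ_DR · Δt = 62.00 × 3600 s = 2.232 × 10^5 ft³.
Over A = 0.0359 mi², depth = V / A = 2.68 in.

d ≈ 2.68 in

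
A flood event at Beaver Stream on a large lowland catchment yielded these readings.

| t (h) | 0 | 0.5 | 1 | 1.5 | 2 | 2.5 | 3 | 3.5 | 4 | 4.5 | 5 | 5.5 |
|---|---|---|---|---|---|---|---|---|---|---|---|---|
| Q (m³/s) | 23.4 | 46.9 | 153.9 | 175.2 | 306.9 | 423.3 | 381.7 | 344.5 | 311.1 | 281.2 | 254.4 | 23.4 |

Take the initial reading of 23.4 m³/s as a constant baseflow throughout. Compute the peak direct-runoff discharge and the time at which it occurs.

Q_p = 399.9 m³/s at t = 2.5 h

Subtracting baseflow gives direct-runoff ordinates: 0.0, 23.5, 130.5, 151.8, 283.5, 399.9, 358.3, 321.1, 287.7, 257.8, 231.0, 0.0 m³/s.
The maximum is 399.9 m³/s, occurring at the reading for t = 2.5 h.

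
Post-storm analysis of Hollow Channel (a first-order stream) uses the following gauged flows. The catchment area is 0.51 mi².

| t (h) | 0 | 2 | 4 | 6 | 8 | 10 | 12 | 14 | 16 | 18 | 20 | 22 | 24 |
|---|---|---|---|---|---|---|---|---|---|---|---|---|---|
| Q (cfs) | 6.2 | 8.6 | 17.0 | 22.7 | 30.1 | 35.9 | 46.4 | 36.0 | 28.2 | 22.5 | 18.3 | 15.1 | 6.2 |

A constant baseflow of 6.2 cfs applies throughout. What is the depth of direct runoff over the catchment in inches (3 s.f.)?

d ≈ 1.29 in

Direct runoff: 0.0, 2.4, 10.8, 16.5, 23.9, 29.7, 40.2, 29.8, 22.0, 16.3, 12.1, 8.9, 0.0 cfs; ΣQ_DR = 212.6 cfs.
V = ΣQ_DR · Δt = 212.6 × 7200 s = 1.531 × 10^6 ft³.
Over A = 0.51 mi², depth = V / A = 1.29 in.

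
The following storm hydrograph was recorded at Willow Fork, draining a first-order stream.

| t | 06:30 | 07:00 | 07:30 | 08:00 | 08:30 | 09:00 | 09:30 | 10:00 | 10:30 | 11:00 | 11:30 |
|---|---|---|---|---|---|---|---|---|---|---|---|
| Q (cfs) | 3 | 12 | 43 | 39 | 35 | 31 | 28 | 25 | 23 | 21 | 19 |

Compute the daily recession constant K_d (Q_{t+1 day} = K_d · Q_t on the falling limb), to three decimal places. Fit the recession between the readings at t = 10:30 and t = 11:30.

Between t = 10:30 and t = 11:30 the flow falls from 23 to 19 cfs over 2×0.5 h = 1 h.
Per-interval ratio K = (19/23)^(1/2) = 0.9089; K_d = K^(24/0.5) = 0.010.

K_d ≈ 0.010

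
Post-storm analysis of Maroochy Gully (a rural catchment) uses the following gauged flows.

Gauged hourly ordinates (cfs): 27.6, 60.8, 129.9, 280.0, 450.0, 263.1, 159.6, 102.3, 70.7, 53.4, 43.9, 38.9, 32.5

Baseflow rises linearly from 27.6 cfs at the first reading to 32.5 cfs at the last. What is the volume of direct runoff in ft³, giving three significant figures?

Direct-runoff ordinates (Q − Q_b): 0.00, 32.79, 101.48, 251.18, 420.77, 233.46, 129.55, 71.84, 39.83, 22.12, 12.22, 6.81, 0.00 cfs.
ΣQ_DR = 1322 cfs.
With Δt = 1 h = 3600 s, V = ΣQ_DR · Δt = 1322 × 3600 = 4.76 × 10^6 ft³.

V ≈ 4.76 × 10^6 ft³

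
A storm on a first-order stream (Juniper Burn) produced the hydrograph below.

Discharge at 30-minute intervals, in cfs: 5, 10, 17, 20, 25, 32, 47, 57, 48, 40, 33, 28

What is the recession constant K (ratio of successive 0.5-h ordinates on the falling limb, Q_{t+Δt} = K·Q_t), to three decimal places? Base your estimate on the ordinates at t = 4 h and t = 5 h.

Using the recession-limb readings at t = 4 h and t = 5 h: Q falls from 48 to 33 cfs over 2 intervals.
K = (Q₂/Q₁)^(1/2) = (33/48)^(1/2) = 0.829.

K ≈ 0.829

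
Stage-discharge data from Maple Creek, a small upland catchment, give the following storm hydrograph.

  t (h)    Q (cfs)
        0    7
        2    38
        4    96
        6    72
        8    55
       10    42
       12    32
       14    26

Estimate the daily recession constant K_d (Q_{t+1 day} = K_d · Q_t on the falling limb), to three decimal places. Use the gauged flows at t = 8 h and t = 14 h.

K_d ≈ 0.050

Between t = 8 h and t = 14 h the flow falls from 55 to 26 cfs over 3×2 h = 6 h.
Per-interval ratio K = (26/55)^(1/3) = 0.7790; K_d = K^(24/2) = 0.050.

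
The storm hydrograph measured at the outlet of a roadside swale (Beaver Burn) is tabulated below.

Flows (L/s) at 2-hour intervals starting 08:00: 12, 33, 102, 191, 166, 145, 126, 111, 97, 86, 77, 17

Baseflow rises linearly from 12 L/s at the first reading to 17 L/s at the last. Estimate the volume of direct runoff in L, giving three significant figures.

V ≈ 7.12 × 10^6 L

Direct-runoff ordinates (Q − Q_b): 0.00, 20.55, 89.09, 177.64, 152.18, 130.73, 111.27, 95.82, 81.36, 69.91, 60.45, 0.00 L/s.
ΣQ_DR = 989.0 L/s.
With Δt = 2 h = 7200 s, V = ΣQ_DR · Δt = 989.0 × 7200 = 7.12 × 10^6 L.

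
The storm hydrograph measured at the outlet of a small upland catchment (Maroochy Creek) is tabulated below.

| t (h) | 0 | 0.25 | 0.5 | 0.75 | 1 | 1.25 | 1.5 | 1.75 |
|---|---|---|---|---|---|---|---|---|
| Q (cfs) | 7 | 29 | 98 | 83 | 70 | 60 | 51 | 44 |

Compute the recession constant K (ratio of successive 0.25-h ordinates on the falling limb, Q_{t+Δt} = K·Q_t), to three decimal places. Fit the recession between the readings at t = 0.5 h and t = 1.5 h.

Using the recession-limb readings at t = 0.5 h and t = 1.5 h: Q falls from 98 to 51 cfs over 4 intervals.
K = (Q₂/Q₁)^(1/4) = (51/98)^(1/4) = 0.849.

K ≈ 0.849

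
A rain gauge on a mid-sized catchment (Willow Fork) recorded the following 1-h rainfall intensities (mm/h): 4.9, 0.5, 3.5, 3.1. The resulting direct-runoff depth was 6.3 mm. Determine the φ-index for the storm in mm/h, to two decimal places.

Only the 3 blocks with intensity above φ contribute runoff: 4.9, 3.5, 3.1 mm/h.
Σ(I−φ)·Δt = d  ⇒  (4.9+3.5+3.1 − 3φ)·1 = 6.3
φ = (11.50 − 6.3/1) / 3 = 1.73 mm/h.

φ ≈ 1.73 mm/h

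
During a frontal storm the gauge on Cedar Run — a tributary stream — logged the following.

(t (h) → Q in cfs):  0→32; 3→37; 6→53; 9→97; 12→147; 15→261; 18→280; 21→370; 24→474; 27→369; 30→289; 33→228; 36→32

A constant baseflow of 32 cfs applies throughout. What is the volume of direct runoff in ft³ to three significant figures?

V ≈ 2.43 × 10^7 ft³

Direct-runoff ordinates (Q − Q_b): 0.0, 5.0, 21.0, 65.0, 115.0, 229.0, 248.0, 338.0, 442.0, 337.0, 257.0, 196.0, 0.0 cfs.
ΣQ_DR = 2253 cfs.
With Δt = 3 h = 10800 s, V = ΣQ_DR · Δt = 2253 × 10800 = 2.43 × 10^7 ft³.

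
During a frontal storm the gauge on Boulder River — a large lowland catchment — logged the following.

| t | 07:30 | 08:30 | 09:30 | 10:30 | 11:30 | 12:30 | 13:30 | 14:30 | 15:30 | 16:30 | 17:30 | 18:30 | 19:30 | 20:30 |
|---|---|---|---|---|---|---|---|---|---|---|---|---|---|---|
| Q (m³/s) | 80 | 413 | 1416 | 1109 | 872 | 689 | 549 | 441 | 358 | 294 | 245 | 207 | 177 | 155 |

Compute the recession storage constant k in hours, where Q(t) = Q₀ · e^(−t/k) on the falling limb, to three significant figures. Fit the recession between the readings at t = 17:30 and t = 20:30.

On the falling limb, Q drops from 245 to 155 m³/s between t = 17:30 and t = 20:30 (Δt = 3 h).
k = −Δt / ln(Q₂/Q₁) = −3 / ln(155/245) = 6.55 h.

k ≈ 6.55 h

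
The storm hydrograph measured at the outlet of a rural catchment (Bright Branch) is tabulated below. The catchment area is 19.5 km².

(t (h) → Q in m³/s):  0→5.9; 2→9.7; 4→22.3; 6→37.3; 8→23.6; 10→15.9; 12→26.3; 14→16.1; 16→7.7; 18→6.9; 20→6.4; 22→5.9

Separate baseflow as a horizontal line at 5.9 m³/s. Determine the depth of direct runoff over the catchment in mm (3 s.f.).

d ≈ 41.8 mm

Direct runoff: 0.0, 3.8, 16.4, 31.4, 17.7, 10.0, 20.4, 10.2, 1.8, 1.0, 0.5, 0.0 m³/s; ΣQ_DR = 113.2 m³/s.
V = ΣQ_DR · Δt = 113.2 × 7200 s = 8.150 × 10^5 m³.
Over A = 19.5 km², depth = V / A = 41.8 mm.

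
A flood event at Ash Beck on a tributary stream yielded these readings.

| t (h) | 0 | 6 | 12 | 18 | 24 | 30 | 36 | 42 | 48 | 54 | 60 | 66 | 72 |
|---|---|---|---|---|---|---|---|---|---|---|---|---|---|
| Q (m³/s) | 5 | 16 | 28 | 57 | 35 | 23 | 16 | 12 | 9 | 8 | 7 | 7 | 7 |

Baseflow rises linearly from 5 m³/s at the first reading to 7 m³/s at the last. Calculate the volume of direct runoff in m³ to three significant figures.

Direct-runoff ordinates (Q − Q_b): 0.00, 10.83, 22.67, 51.50, 29.33, 17.17, 10.00, 5.83, 2.67, 1.50, 0.33, 0.17, 0.00 m³/s.
ΣQ_DR = 152.0 m³/s.
With Δt = 6 h = 21600 s, V = ΣQ_DR · Δt = 152.0 × 21600 = 3.28 × 10^6 m³.

V ≈ 3.28 × 10^6 m³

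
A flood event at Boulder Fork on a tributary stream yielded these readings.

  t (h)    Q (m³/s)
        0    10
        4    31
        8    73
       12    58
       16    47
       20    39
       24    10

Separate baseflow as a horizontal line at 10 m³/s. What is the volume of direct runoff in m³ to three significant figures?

V ≈ 2.85 × 10^6 m³

Direct-runoff ordinates (Q − Q_b): 0.0, 21.0, 63.0, 48.0, 37.0, 29.0, 0.0 m³/s.
ΣQ_DR = 198.0 m³/s.
With Δt = 4 h = 14400 s, V = ΣQ_DR · Δt = 198.0 × 14400 = 2.85 × 10^6 m³.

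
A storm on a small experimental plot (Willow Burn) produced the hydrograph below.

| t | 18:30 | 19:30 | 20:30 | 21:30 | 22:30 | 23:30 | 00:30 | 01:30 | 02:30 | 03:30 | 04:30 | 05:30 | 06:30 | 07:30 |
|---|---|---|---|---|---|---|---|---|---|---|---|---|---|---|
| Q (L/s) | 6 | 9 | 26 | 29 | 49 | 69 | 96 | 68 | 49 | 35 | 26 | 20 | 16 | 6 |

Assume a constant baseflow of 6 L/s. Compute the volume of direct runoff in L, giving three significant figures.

Direct-runoff ordinates (Q − Q_b): 0.0, 3.0, 20.0, 23.0, 43.0, 63.0, 90.0, 62.0, 43.0, 29.0, 20.0, 14.0, 10.0, 0.0 L/s.
ΣQ_DR = 420.0 L/s.
With Δt = 1 h = 3600 s, V = ΣQ_DR · Δt = 420.0 × 3600 = 1.51 × 10^6 L.

V ≈ 1.51 × 10^6 L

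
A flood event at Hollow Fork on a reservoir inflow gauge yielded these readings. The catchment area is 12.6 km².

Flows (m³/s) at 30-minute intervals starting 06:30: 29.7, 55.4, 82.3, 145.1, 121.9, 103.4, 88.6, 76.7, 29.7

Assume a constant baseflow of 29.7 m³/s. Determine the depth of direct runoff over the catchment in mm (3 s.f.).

Direct runoff: 0.0, 25.7, 52.6, 115.4, 92.2, 73.7, 58.9, 47.0, 0.0 m³/s; ΣQ_DR = 465.5 m³/s.
V = ΣQ_DR · Δt = 465.5 × 1800 s = 8.379 × 10^5 m³.
Over A = 12.6 km², depth = V / A = 66.5 mm.

d ≈ 66.5 mm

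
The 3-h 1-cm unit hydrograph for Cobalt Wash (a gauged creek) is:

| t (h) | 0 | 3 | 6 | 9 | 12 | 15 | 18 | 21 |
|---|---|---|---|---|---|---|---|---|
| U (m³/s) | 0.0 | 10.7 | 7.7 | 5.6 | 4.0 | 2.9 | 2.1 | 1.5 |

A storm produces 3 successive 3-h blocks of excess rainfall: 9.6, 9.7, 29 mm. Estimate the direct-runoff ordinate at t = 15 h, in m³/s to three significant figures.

Q ≈ 22.9 m³/s

By discrete convolution, Q_j = Σ (P_i / 10 mm) · U_{j−i}.
At t = 15 h (j=5): Q = (9.6/10)·2.9 + (9.7/10)·4.0 + (29/10)·5.6 = 22.9 m³/s.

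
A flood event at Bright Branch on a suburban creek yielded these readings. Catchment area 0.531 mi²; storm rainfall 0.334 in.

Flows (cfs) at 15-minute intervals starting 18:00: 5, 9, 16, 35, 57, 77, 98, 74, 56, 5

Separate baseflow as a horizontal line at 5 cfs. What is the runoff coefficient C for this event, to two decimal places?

C ≈ 0.83

ΣQ_DR = 382.0 cfs; V = ΣQ_DR·Δt = 3.438 × 10^5 ft³.
Runoff depth d = V / A = 0.2787 in.
C = d / P = 0.2787 / 0.334 = 0.83.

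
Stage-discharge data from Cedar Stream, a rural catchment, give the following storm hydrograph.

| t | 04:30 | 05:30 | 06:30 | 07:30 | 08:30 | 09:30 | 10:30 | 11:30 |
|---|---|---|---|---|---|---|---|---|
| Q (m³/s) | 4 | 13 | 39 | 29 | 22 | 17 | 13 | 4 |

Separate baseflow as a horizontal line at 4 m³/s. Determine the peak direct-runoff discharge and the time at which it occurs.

Q_p = 35.0 m³/s at t = 06:30

Subtracting baseflow gives direct-runoff ordinates: 0.0, 9.0, 35.0, 25.0, 18.0, 13.0, 9.0, 0.0 m³/s.
The maximum is 35.0 m³/s, occurring at the reading for t = 06:30.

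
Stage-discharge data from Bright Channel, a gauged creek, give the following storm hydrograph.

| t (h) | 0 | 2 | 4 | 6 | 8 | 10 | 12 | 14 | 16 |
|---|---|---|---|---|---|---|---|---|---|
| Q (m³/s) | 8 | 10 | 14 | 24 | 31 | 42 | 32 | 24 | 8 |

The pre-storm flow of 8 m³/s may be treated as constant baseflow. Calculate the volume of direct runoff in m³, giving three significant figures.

V ≈ 8.71 × 10^5 m³

Direct-runoff ordinates (Q − Q_b): 0.0, 2.0, 6.0, 16.0, 23.0, 34.0, 24.0, 16.0, 0.0 m³/s.
ΣQ_DR = 121.0 m³/s.
With Δt = 2 h = 7200 s, V = ΣQ_DR · Δt = 121.0 × 7200 = 8.71 × 10^5 m³.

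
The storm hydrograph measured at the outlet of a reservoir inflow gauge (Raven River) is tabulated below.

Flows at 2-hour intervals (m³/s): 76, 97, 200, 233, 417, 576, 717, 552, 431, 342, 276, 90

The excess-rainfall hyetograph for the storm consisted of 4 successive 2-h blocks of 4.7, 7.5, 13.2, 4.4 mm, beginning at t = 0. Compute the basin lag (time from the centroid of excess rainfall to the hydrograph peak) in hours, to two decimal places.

Centroid of excess rainfall: t_c = Σ P_i·t̄_i / ΣP_i = 4.1611 h (block centres at 1, 3, 5, 7 h).
Hydrograph peak occurs at t = 12 h, so basin lag t_L = 12 − 4.1611 = 7.84 h.

t_L ≈ 7.84 h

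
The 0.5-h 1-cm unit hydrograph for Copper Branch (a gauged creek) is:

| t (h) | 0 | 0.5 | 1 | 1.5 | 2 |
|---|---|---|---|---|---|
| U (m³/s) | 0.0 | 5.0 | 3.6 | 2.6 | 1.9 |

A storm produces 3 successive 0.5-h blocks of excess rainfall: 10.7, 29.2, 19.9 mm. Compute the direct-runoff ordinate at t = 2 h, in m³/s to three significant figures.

By discrete convolution, Q_j = Σ (P_i / 10 mm) · U_{j−i}.
At t = 2 h (j=4): Q = (10.7/10)·1.9 + (29.2/10)·2.6 + (19.9/10)·3.6 = 16.8 m³/s.

Q ≈ 16.8 m³/s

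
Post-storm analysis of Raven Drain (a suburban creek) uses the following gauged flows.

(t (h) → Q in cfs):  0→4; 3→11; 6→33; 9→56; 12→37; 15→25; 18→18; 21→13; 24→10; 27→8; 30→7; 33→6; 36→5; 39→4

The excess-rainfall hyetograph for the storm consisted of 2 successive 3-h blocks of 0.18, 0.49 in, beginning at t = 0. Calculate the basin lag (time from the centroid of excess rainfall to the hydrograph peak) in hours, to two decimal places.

t_L ≈ 5.31 h

Centroid of excess rainfall: t_c = Σ P_i·t̄_i / ΣP_i = 3.6940 h (block centres at 1.5, 4.5 h).
Hydrograph peak occurs at t = 9 h, so basin lag t_L = 9 − 3.6940 = 5.31 h.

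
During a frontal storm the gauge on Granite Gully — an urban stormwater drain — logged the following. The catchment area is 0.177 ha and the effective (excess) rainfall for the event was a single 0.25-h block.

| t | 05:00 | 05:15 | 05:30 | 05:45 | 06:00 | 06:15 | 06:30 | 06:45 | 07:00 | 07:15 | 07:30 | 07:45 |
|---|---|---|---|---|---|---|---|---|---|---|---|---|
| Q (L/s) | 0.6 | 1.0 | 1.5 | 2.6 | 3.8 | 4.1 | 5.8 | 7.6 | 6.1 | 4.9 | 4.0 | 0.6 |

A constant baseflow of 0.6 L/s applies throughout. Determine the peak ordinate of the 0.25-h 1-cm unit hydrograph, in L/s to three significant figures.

Direct runoff: 0.0, 0.4, 0.9, 2.0, 3.2, 3.5, 5.2, 7.0, 5.5, 4.3, 3.4, 0.0 L/s; ΣQ_DR = 35.40 L/s, peak = 7.0 L/s.
Runoff depth d = ΣQ_DR·Δt / A = 35.40 × 900 / (0.177 ha) = 18.00 mm.
The 1-cm UH is the DRH scaled by (10 mm)/d, so U_p = 7.0 × 10/18.00 = 3.89 L/s.

U_p ≈ 3.89 L/s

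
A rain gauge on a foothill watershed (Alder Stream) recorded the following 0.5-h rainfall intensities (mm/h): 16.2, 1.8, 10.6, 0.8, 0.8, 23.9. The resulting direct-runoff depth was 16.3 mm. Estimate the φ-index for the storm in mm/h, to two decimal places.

Only the 3 blocks with intensity above φ contribute runoff: 16.2, 10.6, 23.9 mm/h.
Σ(I−φ)·Δt = d  ⇒  (16.2+10.6+23.9 − 3φ)·0.5 = 16.3
φ = (50.70 − 16.3/0.5) / 3 = 6.03 mm/h.

φ ≈ 6.03 mm/h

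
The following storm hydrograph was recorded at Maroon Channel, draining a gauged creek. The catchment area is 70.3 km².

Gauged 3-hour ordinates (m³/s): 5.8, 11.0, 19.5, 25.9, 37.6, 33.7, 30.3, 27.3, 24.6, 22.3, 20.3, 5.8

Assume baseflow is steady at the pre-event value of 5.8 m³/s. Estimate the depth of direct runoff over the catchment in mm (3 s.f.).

Direct runoff: 0.0, 5.2, 13.7, 20.1, 31.8, 27.9, 24.5, 21.5, 18.8, 16.5, 14.5, 0.0 m³/s; ΣQ_DR = 194.5 m³/s.
V = ΣQ_DR · Δt = 194.5 × 10800 s = 2.101 × 10^6 m³.
Over A = 70.3 km², depth = V / A = 29.9 mm.

d ≈ 29.9 mm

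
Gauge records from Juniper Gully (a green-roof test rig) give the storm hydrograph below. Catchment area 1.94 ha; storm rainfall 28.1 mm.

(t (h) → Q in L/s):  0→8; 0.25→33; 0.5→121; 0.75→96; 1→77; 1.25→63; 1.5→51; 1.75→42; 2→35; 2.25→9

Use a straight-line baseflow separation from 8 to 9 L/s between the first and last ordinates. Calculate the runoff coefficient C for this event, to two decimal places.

ΣQ_DR = 450.0 L/s; V = ΣQ_DR·Δt = 4.050 × 10^5 L.
Runoff depth d = V / A = 20.88 mm.
C = d / P = 20.88 / 28.1 = 0.74.

C ≈ 0.74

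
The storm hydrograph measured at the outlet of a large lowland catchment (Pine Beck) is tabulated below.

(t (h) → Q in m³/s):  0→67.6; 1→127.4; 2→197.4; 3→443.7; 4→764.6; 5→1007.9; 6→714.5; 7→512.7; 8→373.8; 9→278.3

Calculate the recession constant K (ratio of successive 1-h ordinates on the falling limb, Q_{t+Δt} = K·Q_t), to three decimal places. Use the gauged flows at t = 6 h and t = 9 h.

Using the recession-limb readings at t = 6 h and t = 9 h: Q falls from 714.5 to 278.3 m³/s over 3 intervals.
K = (Q₂/Q₁)^(1/3) = (278.3/714.5)^(1/3) = 0.730.

K ≈ 0.730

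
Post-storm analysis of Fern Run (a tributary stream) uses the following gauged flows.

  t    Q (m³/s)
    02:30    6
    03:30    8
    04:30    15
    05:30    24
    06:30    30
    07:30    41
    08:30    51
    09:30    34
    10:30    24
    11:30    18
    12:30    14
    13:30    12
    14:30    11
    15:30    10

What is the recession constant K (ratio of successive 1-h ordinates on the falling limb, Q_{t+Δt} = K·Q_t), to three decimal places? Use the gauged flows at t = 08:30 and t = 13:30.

Using the recession-limb readings at t = 08:30 and t = 13:30: Q falls from 51 to 12 m³/s over 5 intervals.
K = (Q₂/Q₁)^(1/5) = (12/51)^(1/5) = 0.749.

K ≈ 0.749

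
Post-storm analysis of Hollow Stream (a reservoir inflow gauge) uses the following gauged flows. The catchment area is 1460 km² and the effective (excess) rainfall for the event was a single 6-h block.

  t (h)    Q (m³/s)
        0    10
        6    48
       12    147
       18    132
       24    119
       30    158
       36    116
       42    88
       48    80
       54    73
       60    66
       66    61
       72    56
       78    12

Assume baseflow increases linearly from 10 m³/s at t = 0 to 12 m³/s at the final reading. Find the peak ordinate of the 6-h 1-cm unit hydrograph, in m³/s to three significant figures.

U_p ≈ 98.3 m³/s

Direct runoff: 0.00, 37.85, 136.69, 121.54, 108.38, 147.23, 105.08, 76.92, 68.77, 61.62, 54.46, 49.31, 44.15, 0.00 m³/s; ΣQ_DR = 1012 m³/s, peak = 147.23 m³/s.
Runoff depth d = ΣQ_DR·Δt / A = 1012 × 21600 / (1460 km²) = 14.97 mm.
The 1-cm UH is the DRH scaled by (10 mm)/d, so U_p = 147.23 × 10/14.97 = 98.3 m³/s.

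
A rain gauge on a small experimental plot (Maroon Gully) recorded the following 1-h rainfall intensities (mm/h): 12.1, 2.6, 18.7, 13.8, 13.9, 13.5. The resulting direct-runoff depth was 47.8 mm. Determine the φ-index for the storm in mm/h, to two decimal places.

Only the 5 blocks with intensity above φ contribute runoff: 12.1, 18.7, 13.8, 13.9, 13.5 mm/h.
Σ(I−φ)·Δt = d  ⇒  (12.1+18.7+13.8+13.9+13.5 − 5φ)·1 = 47.8
φ = (72.00 − 47.8/1) / 5 = 4.84 mm/h.

φ ≈ 4.84 mm/h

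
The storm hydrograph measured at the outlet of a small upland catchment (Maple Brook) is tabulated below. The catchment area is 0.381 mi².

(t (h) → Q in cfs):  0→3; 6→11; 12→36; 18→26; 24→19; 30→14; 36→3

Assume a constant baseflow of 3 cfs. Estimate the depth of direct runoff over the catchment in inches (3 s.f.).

Direct runoff: 0.0, 8.0, 33.0, 23.0, 16.0, 11.0, 0.0 cfs; ΣQ_DR = 91.00 cfs.
V = ΣQ_DR · Δt = 91.00 × 21600 s = 1.966 × 10^6 ft³.
Over A = 0.381 mi², depth = V / A = 2.22 in.

d ≈ 2.22 in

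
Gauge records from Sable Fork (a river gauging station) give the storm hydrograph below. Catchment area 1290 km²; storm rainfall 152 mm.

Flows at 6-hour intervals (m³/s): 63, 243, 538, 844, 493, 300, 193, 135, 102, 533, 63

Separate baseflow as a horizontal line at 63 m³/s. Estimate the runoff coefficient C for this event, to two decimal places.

C ≈ 0.31

ΣQ_DR = 2814 m³/s; V = ΣQ_DR·Δt = 6.078 × 10^7 m³.
Runoff depth d = V / A = 47.12 mm.
C = d / P = 47.12 / 152 = 0.31.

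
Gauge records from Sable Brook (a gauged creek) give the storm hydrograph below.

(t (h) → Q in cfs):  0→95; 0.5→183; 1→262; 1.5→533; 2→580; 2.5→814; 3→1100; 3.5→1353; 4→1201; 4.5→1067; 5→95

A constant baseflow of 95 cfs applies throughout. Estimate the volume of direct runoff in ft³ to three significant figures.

Direct-runoff ordinates (Q − Q_b): 0.0, 88.0, 167.0, 438.0, 485.0, 719.0, 1005.0, 1258.0, 1106.0, 972.0, 0.0 cfs.
ΣQ_DR = 6238 cfs.
With Δt = 0.5 h = 1800 s, V = ΣQ_DR · Δt = 6238 × 1800 = 1.12 × 10^7 ft³.

V ≈ 1.12 × 10^7 ft³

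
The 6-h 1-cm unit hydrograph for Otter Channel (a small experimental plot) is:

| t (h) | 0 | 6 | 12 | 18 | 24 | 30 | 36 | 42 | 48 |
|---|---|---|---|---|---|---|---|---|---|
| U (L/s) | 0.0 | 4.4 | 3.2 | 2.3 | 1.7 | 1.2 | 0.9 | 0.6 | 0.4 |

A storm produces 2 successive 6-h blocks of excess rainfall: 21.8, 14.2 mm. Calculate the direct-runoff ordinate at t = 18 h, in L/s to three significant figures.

By discrete convolution, Q_j = Σ (P_i / 10 mm) · U_{j−i}.
At t = 18 h (j=3): Q = (21.8/10)·2.3 + (14.2/10)·3.2 = 9.56 L/s.

Q ≈ 9.56 L/s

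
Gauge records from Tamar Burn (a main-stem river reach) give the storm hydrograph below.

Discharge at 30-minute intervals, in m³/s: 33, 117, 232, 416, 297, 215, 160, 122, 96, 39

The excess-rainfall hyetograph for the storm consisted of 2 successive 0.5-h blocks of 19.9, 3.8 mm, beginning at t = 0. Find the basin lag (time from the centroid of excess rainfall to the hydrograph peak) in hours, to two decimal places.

t_L ≈ 1.17 h

Centroid of excess rainfall: t_c = Σ P_i·t̄_i / ΣP_i = 0.3302 h (block centres at 0.25, 0.75 h).
Hydrograph peak occurs at t = 1.5 h, so basin lag t_L = 1.5 − 0.3302 = 1.17 h.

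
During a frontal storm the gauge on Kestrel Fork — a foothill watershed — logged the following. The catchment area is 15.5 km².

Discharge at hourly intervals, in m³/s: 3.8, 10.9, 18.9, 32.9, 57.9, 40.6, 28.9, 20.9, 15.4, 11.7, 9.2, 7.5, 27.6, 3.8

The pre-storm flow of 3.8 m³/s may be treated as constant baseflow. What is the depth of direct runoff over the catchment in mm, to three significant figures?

d ≈ 55.0 mm

Direct runoff: 0.0, 7.1, 15.1, 29.1, 54.1, 36.8, 25.1, 17.1, 11.6, 7.9, 5.4, 3.7, 23.8, 0.0 m³/s; ΣQ_DR = 236.8 m³/s.
V = ΣQ_DR · Δt = 236.8 × 3600 s = 8.525 × 10^5 m³.
Over A = 15.5 km², depth = V / A = 55.0 mm.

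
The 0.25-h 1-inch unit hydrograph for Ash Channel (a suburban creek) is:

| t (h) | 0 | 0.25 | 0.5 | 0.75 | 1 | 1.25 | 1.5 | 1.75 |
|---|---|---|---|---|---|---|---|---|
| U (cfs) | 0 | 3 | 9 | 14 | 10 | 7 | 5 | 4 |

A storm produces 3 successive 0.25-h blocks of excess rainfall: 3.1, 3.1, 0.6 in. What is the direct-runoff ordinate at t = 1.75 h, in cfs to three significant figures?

By discrete convolution, Q_j = Σ (P_i / 1 in) · U_{j−i}.
At t = 1.75 h (j=7): Q = (3.1/1)·4 + (3.1/1)·5 + (0.6/1)·7 = 32.1 cfs.

Q ≈ 32.1 cfs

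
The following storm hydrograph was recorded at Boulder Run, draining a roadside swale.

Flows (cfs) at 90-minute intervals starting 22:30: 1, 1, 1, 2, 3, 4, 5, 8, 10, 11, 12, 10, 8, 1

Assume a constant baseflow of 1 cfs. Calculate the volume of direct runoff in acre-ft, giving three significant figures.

V ≈ 7.81 acre-ft

Direct-runoff ordinates (Q − Q_b): 0.0, 0.0, 0.0, 1.0, 2.0, 3.0, 4.0, 7.0, 9.0, 10.0, 11.0, 9.0, 7.0, 0.0 cfs.
ΣQ_DR = 63.00 cfs.
With Δt = 1.5 h = 5400 s, V = ΣQ_DR · Δt = 63.00 × 5400 = 3.40 × 10^5 ft³ = 7.81 acre-ft.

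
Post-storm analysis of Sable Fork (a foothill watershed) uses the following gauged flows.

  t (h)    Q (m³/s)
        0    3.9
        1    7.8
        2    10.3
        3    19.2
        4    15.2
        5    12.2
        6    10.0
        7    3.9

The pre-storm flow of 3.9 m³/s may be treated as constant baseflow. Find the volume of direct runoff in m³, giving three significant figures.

Direct-runoff ordinates (Q − Q_b): 0.0, 3.9, 6.4, 15.3, 11.3, 8.3, 6.1, 0.0 m³/s.
ΣQ_DR = 51.30 m³/s.
With Δt = 1 h = 3600 s, V = ΣQ_DR · Δt = 51.30 × 3600 = 1.85 × 10^5 m³.

V ≈ 1.85 × 10^5 m³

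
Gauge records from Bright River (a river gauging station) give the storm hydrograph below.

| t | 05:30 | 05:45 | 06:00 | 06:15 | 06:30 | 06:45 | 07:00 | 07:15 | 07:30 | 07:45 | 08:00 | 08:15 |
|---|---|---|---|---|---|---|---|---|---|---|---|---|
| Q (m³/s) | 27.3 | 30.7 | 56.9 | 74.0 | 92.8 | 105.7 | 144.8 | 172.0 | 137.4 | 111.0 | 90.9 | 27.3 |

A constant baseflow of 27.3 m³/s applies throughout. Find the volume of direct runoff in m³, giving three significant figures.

Direct-runoff ordinates (Q − Q_b): 0.0, 3.4, 29.6, 46.7, 65.5, 78.4, 117.5, 144.7, 110.1, 83.7, 63.6, 0.0 m³/s.
ΣQ_DR = 743.2 m³/s.
With Δt = 0.25 h = 900 s, V = ΣQ_DR · Δt = 743.2 × 900 = 6.69 × 10^5 m³.

V ≈ 6.69 × 10^5 m³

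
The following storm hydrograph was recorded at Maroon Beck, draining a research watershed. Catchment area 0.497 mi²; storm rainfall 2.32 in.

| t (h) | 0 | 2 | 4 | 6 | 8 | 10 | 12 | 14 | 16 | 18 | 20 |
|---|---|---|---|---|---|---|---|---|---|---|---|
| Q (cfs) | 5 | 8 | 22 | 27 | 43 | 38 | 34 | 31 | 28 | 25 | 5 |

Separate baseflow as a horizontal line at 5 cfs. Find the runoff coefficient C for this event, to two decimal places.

ΣQ_DR = 211.0 cfs; V = ΣQ_DR·Δt = 1.519 × 10^6 ft³.
Runoff depth d = V / A = 1.316 in.
C = d / P = 1.316 / 2.32 = 0.57.

C ≈ 0.57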